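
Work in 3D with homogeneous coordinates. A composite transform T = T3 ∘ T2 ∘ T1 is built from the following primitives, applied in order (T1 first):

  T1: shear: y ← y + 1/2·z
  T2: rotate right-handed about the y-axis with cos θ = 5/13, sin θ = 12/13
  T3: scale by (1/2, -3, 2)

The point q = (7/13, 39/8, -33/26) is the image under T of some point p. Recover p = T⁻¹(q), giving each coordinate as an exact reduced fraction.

T1 = [1 0 0 0; 0 1 1/2 0; 0 0 1 0; 0 0 0 1]
T2·T1 = [5/13 0 12/13 0; 0 1 1/2 0; -12/13 0 5/13 0; 0 0 0 1]
T3·…·T1 = [5/26 0 6/13 0; 0 -3 -3/2 0; -24/13 0 10/13 0; 0 0 0 1]
det M = -3; M⁻¹ = [10/13 0 -6/13 0; -12/13 -1/3 -5/52 0; 24/13 0 5/26 0; 0 0 0 1]
M⁻¹ · (7/13, 39/8, -33/26)ᵀ = (1, -2, 3/4)ᵀ

p = (1, -2, 3/4)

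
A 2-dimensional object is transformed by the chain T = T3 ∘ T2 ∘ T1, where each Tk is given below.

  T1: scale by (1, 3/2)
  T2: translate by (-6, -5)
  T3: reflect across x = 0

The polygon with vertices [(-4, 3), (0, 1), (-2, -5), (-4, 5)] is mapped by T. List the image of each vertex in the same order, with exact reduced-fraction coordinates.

T1 scale by (1, 3/2): (-4, 3) → (-4, 9/2); (0, 1) → (0, 3/2); (-2, -5) → (-2, -15/2); (-4, 5) → (-4, 15/2)
T2 translate by (-6, -5): (-4, 9/2) → (-10, -1/2); (0, 3/2) → (-6, -7/2); (-2, -15/2) → (-8, -25/2); (-4, 15/2) → (-10, 5/2)
T3 reflect across x = 0: (-10, -1/2) → (10, -1/2); (-6, -7/2) → (6, -7/2); (-8, -25/2) → (8, -25/2); (-10, 5/2) → (10, 5/2)

image vertices: (10, -1/2), (6, -7/2), (8, -25/2), (10, 5/2)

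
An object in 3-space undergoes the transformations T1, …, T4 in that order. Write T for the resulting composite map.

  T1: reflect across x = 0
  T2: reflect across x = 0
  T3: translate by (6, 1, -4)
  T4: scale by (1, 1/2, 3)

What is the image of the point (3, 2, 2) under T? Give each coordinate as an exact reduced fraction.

T(p) = (9, 3/2, -6)

T1 reflect across x = 0: (3, 2, 2) → (-3, 2, 2)
T2 reflect across x = 0: (-3, 2, 2) → (3, 2, 2)
T3 translate by (6, 1, -4): (3, 2, 2) → (9, 3, -2)
T4 scale by (1, 1/2, 3): (9, 3, -2) → (9, 3/2, -6)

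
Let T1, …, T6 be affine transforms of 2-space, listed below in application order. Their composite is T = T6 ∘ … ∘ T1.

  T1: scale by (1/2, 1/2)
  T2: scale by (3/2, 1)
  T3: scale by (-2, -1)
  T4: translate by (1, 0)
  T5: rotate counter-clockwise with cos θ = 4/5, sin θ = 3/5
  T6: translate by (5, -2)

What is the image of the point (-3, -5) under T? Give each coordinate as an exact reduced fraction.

T1 scale by (1/2, 1/2): (-3, -5) → (-3/2, -5/2)
T2 scale by (3/2, 1): (-3/2, -5/2) → (-9/4, -5/2)
T3 scale by (-2, -1): (-9/4, -5/2) → (9/2, 5/2)
T4 translate by (1, 0): (9/2, 5/2) → (11/2, 5/2)
T5 rotate counter-clockwise with cos θ = 4/5, sin θ = 3/5: (11/2, 5/2) → (29/10, 53/10)
T6 translate by (5, -2): (29/10, 53/10) → (79/10, 33/10)

T(p) = (79/10, 33/10)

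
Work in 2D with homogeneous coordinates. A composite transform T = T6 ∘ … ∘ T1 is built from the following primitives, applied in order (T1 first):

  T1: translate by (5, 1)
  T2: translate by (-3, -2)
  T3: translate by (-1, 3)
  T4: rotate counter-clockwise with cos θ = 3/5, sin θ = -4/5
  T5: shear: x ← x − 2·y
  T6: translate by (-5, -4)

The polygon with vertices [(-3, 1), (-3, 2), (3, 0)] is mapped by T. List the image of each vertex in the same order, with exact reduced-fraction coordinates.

T1 translate by (5, 1): (-3, 1) → (2, 2); (-3, 2) → (2, 3); (3, 0) → (8, 1)
T2 translate by (-3, -2): (2, 2) → (-1, 0); (2, 3) → (-1, 1); (8, 1) → (5, -1)
T3 translate by (-1, 3): (-1, 0) → (-2, 3); (-1, 1) → (-2, 4); (5, -1) → (4, 2)
T4 rotate counter-clockwise with cos θ = 3/5, sin θ = -4/5: (-2, 3) → (6/5, 17/5); (-2, 4) → (2, 4); (4, 2) → (4, -2)
T5 shear: x ← x − 2·y: (6/5, 17/5) → (-28/5, 17/5); (2, 4) → (-6, 4); (4, -2) → (8, -2)
T6 translate by (-5, -4): (-28/5, 17/5) → (-53/5, -3/5); (-6, 4) → (-11, 0); (8, -2) → (3, -6)

image vertices: (-53/5, -3/5), (-11, 0), (3, -6)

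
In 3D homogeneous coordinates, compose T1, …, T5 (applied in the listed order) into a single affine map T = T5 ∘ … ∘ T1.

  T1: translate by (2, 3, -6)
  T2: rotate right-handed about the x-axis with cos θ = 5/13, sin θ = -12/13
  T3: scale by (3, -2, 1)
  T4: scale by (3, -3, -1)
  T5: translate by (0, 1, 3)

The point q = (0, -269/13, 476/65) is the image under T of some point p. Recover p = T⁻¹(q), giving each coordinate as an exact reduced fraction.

T1 = [1 0 0 2; 0 1 0 3; 0 0 1 -6; 0 0 0 1]
T2·T1 = [1 0 0 2; 0 5/13 12/13 -57/13; 0 -12/13 5/13 -66/13; 0 0 0 1]
T3·…·T1 = [3 0 0 6; 0 -10/13 -24/13 114/13; 0 -12/13 5/13 -66/13; 0 0 0 1]
T4·…·T1 = [9 0 0 18; 0 30/13 72/13 -342/13; 0 12/13 -5/13 66/13; 0 0 0 1]
T5·…·T1 = [9 0 0 18; 0 30/13 72/13 -329/13; 0 12/13 -5/13 105/13; 0 0 0 1]
det M = -54; M⁻¹ = [1/9 0 0 -2; 0 5/78 12/13 -35/6; 0 2/13 -5/13 7; 0 0 0 1]
M⁻¹ · (0, -269/13, 476/65)ᵀ = (-2, -2/5, 1)ᵀ

p = (-2, -2/5, 1)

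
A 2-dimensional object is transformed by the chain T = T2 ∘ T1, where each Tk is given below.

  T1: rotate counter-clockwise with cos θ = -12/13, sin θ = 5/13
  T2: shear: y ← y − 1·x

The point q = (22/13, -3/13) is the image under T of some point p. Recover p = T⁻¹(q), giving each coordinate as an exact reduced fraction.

p = (-1, -2)

T1 = [-12/13 -5/13 0; 5/13 -12/13 0; 0 0 1]
T2·T1 = [-12/13 -5/13 0; 17/13 -7/13 0; 0 0 1]
det M = 1; M⁻¹ = [-7/13 5/13 0; -17/13 -12/13 0; 0 0 1]
M⁻¹ · (22/13, -3/13)ᵀ = (-1, -2)ᵀ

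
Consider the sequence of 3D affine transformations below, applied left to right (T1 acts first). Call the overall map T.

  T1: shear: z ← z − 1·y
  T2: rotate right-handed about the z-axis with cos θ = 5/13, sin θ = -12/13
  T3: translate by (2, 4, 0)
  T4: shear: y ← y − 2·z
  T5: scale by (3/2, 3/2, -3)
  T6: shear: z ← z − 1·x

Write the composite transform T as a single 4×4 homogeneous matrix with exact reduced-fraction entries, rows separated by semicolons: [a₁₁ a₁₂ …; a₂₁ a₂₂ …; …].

T1 = [1 0 0 0; 0 1 0 0; 0 -1 1 0; 0 0 0 1]
T2·T1 = [5/13 12/13 0 0; -12/13 5/13 0 0; 0 -1 1 0; 0 0 0 1]
T3·…·T1 = [5/13 12/13 0 2; -12/13 5/13 0 4; 0 -1 1 0; 0 0 0 1]
T4·…·T1 = [5/13 12/13 0 2; -12/13 31/13 -2 4; 0 -1 1 0; 0 0 0 1]
T5·…·T1 = [15/26 18/13 0 3; -18/13 93/26 -3 6; 0 3 -3 0; 0 0 0 1]
T6·…·T1 = [15/26 18/13 0 3; -18/13 93/26 -3 6; -15/26 21/13 -3 -3; 0 0 0 1]

T = [15/26 18/13 0 3; -18/13 93/26 -3 6; -15/26 21/13 -3 -3; 0 0 0 1]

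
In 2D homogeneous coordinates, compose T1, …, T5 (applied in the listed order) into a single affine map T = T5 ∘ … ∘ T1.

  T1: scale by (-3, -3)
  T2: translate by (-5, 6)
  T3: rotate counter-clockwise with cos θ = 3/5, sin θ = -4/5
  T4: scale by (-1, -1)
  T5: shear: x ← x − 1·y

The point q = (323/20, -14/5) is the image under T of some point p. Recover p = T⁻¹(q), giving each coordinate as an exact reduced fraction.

p = (7/4, 5)

T1 = [-3 0 0; 0 -3 0; 0 0 1]
T2·T1 = [-3 0 -5; 0 -3 6; 0 0 1]
T3·…·T1 = [-9/5 -12/5 9/5; 12/5 -9/5 38/5; 0 0 1]
T4·…·T1 = [9/5 12/5 -9/5; -12/5 9/5 -38/5; 0 0 1]
T5·…·T1 = [21/5 3/5 29/5; -12/5 9/5 -38/5; 0 0 1]
det M = 9; M⁻¹ = [1/5 -1/15 -5/3; 4/15 7/15 2; 0 0 1]
M⁻¹ · (323/20, -14/5)ᵀ = (7/4, 5)ᵀ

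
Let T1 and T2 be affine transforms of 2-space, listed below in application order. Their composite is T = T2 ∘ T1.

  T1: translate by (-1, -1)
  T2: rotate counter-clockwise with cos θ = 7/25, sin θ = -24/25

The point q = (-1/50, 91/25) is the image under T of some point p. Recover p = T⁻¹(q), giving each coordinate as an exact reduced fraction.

p = (-5/2, 2)

T1 = [1 0 -1; 0 1 -1; 0 0 1]
T2·T1 = [7/25 24/25 -31/25; -24/25 7/25 17/25; 0 0 1]
det M = 1; M⁻¹ = [7/25 -24/25 1; 24/25 7/25 1; 0 0 1]
M⁻¹ · (-1/50, 91/25)ᵀ = (-5/2, 2)ᵀ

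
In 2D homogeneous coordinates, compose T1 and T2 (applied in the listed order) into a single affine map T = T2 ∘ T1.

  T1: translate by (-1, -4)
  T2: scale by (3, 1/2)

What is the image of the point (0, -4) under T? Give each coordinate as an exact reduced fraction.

T(p) = (-3, -4)

T1 translate by (-1, -4): (0, -4) → (-1, -8)
T2 scale by (3, 1/2): (-1, -8) → (-3, -4)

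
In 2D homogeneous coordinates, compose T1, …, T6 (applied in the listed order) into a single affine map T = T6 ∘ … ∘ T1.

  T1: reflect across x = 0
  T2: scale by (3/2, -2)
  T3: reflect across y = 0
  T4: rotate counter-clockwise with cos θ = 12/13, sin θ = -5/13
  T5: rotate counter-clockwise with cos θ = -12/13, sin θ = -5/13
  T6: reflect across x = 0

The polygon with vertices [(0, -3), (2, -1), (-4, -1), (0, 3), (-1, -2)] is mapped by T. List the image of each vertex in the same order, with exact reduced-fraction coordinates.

T1 reflect across x = 0: (0, -3) → (0, -3); (2, -1) → (-2, -1); (-4, -1) → (4, -1); (0, 3) → (0, 3); (-1, -2) → (1, -2)
T2 scale by (3/2, -2): (0, -3) → (0, 6); (-2, -1) → (-3, 2); (4, -1) → (6, 2); (0, 3) → (0, -6); (1, -2) → (3/2, 4)
T3 reflect across y = 0: (0, 6) → (0, -6); (-3, 2) → (-3, -2); (6, 2) → (6, -2); (0, -6) → (0, 6); (3/2, 4) → (3/2, -4)
T4 rotate counter-clockwise with cos θ = 12/13, sin θ = -5/13: (0, -6) → (-30/13, -72/13); (-3, -2) → (-46/13, -9/13); (6, -2) → (62/13, -54/13); (0, 6) → (30/13, 72/13); (3/2, -4) → (-2/13, -111/26)
T5 rotate counter-clockwise with cos θ = -12/13, sin θ = -5/13: (-30/13, -72/13) → (0, 6); (-46/13, -9/13) → (3, 2); (62/13, -54/13) → (-6, 2); (30/13, 72/13) → (0, -6); (-2/13, -111/26) → (-3/2, 4)
T6 reflect across x = 0: (0, 6) → (0, 6); (3, 2) → (-3, 2); (-6, 2) → (6, 2); (0, -6) → (0, -6); (-3/2, 4) → (3/2, 4)

image vertices: (0, 6), (-3, 2), (6, 2), (0, -6), (3/2, 4)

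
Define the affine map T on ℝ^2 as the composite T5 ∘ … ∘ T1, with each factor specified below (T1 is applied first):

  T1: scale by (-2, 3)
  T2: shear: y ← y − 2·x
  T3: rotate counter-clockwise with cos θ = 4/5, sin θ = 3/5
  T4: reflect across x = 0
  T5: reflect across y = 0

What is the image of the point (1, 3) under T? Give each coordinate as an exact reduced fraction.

T(p) = (47/5, -46/5)

T1 scale by (-2, 3): (1, 3) → (-2, 9)
T2 shear: y ← y − 2·x: (-2, 9) → (-2, 13)
T3 rotate counter-clockwise with cos θ = 4/5, sin θ = 3/5: (-2, 13) → (-47/5, 46/5)
T4 reflect across x = 0: (-47/5, 46/5) → (47/5, 46/5)
T5 reflect across y = 0: (47/5, 46/5) → (47/5, -46/5)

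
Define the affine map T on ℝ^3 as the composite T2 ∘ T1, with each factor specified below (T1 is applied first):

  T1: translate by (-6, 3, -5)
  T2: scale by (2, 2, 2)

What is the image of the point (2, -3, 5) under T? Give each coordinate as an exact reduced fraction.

T(p) = (-8, 0, 0)

T1 translate by (-6, 3, -5): (2, -3, 5) → (-4, 0, 0)
T2 scale by (2, 2, 2): (-4, 0, 0) → (-8, 0, 0)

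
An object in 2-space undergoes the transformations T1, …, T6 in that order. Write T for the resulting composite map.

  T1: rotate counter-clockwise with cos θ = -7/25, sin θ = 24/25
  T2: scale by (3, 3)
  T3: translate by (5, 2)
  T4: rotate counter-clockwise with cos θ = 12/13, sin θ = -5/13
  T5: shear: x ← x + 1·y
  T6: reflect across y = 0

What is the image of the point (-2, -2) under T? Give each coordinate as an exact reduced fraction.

T1 rotate counter-clockwise with cos θ = -7/25, sin θ = 24/25: (-2, -2) → (62/25, -34/25)
T2 scale by (3, 3): (62/25, -34/25) → (186/25, -102/25)
T3 translate by (5, 2): (186/25, -102/25) → (311/25, -52/25)
T4 rotate counter-clockwise with cos θ = 12/13, sin θ = -5/13: (311/25, -52/25) → (3472/325, -2179/325)
T5 shear: x ← x + 1·y: (3472/325, -2179/325) → (1293/325, -2179/325)
T6 reflect across y = 0: (1293/325, -2179/325) → (1293/325, 2179/325)

T(p) = (1293/325, 2179/325)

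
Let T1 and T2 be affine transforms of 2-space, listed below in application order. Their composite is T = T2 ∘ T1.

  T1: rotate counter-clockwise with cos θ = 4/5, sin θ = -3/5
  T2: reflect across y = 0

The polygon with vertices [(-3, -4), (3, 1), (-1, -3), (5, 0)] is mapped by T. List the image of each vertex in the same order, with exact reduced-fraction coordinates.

T1 rotate counter-clockwise with cos θ = 4/5, sin θ = -3/5: (-3, -4) → (-24/5, -7/5); (3, 1) → (3, -1); (-1, -3) → (-13/5, -9/5); (5, 0) → (4, -3)
T2 reflect across y = 0: (-24/5, -7/5) → (-24/5, 7/5); (3, -1) → (3, 1); (-13/5, -9/5) → (-13/5, 9/5); (4, -3) → (4, 3)

image vertices: (-24/5, 7/5), (3, 1), (-13/5, 9/5), (4, 3)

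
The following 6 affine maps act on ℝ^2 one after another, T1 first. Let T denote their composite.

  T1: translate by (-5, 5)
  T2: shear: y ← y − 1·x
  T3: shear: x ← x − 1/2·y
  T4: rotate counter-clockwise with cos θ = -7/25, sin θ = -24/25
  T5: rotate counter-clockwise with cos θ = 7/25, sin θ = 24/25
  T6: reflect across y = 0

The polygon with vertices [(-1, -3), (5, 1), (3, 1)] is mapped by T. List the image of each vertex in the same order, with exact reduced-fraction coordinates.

image vertices: (-2582/625, -7576/625), (87/125, -834/125), (-474/625, -6232/625)

T1 translate by (-5, 5): (-1, -3) → (-6, 2); (5, 1) → (0, 6); (3, 1) → (-2, 6)
T2 shear: y ← y − 1·x: (-6, 2) → (-6, 8); (0, 6) → (0, 6); (-2, 6) → (-2, 8)
T3 shear: x ← x − 1/2·y: (-6, 8) → (-10, 8); (0, 6) → (-3, 6); (-2, 8) → (-6, 8)
T4 rotate counter-clockwise with cos θ = -7/25, sin θ = -24/25: (-10, 8) → (262/25, 184/25); (-3, 6) → (33/5, 6/5); (-6, 8) → (234/25, 88/25)
T5 rotate counter-clockwise with cos θ = 7/25, sin θ = 24/25: (262/25, 184/25) → (-2582/625, 7576/625); (33/5, 6/5) → (87/125, 834/125); (234/25, 88/25) → (-474/625, 6232/625)
T6 reflect across y = 0: (-2582/625, 7576/625) → (-2582/625, -7576/625); (87/125, 834/125) → (87/125, -834/125); (-474/625, 6232/625) → (-474/625, -6232/625)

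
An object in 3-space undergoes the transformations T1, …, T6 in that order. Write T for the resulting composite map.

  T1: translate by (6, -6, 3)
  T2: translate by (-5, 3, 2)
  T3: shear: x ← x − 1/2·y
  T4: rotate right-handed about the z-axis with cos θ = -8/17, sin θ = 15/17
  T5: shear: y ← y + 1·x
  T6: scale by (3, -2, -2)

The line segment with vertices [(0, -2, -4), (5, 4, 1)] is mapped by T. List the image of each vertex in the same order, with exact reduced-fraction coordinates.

T1 translate by (6, -6, 3): (0, -2, -4) → (6, -8, -1); (5, 4, 1) → (11, -2, 4)
T2 translate by (-5, 3, 2): (6, -8, -1) → (1, -5, 1); (11, -2, 4) → (6, 1, 6)
T3 shear: x ← x − 1/2·y: (1, -5, 1) → (7/2, -5, 1); (6, 1, 6) → (11/2, 1, 6)
T4 rotate right-handed about the z-axis with cos θ = -8/17, sin θ = 15/17: (7/2, -5, 1) → (47/17, 185/34, 1); (11/2, 1, 6) → (-59/17, 149/34, 6)
T5 shear: y ← y + 1·x: (47/17, 185/34, 1) → (47/17, 279/34, 1); (-59/17, 149/34, 6) → (-59/17, 31/34, 6)
T6 scale by (3, -2, -2): (47/17, 279/34, 1) → (141/17, -279/17, -2); (-59/17, 31/34, 6) → (-177/17, -31/17, -12)

image vertices: (141/17, -279/17, -2), (-177/17, -31/17, -12)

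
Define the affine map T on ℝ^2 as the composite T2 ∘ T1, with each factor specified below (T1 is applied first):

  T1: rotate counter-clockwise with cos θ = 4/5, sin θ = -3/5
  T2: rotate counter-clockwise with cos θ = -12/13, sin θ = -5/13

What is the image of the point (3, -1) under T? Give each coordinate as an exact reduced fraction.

T(p) = (-173/65, 111/65)

T1 rotate counter-clockwise with cos θ = 4/5, sin θ = -3/5: (3, -1) → (9/5, -13/5)
T2 rotate counter-clockwise with cos θ = -12/13, sin θ = -5/13: (9/5, -13/5) → (-173/65, 111/65)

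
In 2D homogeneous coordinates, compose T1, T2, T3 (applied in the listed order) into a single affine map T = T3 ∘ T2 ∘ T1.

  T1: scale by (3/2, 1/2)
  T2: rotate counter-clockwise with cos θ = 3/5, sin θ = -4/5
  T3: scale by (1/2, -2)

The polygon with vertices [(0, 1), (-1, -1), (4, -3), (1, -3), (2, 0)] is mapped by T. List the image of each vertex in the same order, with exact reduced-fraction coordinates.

image vertices: (1/5, -3/5), (-13/20, -9/5), (6/5, 57/5), (-3/20, 21/5), (9/10, 24/5)

T1 scale by (3/2, 1/2): (0, 1) → (0, 1/2); (-1, -1) → (-3/2, -1/2); (4, -3) → (6, -3/2); (1, -3) → (3/2, -3/2); (2, 0) → (3, 0)
T2 rotate counter-clockwise with cos θ = 3/5, sin θ = -4/5: (0, 1/2) → (2/5, 3/10); (-3/2, -1/2) → (-13/10, 9/10); (6, -3/2) → (12/5, -57/10); (3/2, -3/2) → (-3/10, -21/10); (3, 0) → (9/5, -12/5)
T3 scale by (1/2, -2): (2/5, 3/10) → (1/5, -3/5); (-13/10, 9/10) → (-13/20, -9/5); (12/5, -57/10) → (6/5, 57/5); (-3/10, -21/10) → (-3/20, 21/5); (9/5, -12/5) → (9/10, 24/5)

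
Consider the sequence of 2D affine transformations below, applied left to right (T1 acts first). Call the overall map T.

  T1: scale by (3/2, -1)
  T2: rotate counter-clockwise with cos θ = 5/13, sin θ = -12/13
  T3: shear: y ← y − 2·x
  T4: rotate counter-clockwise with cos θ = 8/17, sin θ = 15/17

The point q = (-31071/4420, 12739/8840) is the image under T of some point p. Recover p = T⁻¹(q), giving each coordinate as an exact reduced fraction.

T1 = [3/2 0 0; 0 -1 0; 0 0 1]
T2·T1 = [15/26 -12/13 0; -18/13 -5/13 0; 0 0 1]
T3·…·T1 = [15/26 -12/13 0; -33/13 19/13 0; 0 0 1]
T4·…·T1 = [555/221 -381/221 0; -303/442 -28/221 0; 0 0 1]
det M = -3/2; M⁻¹ = [56/663 -254/221 0; -101/221 -370/221 0; 0 0 1]
M⁻¹ · (-31071/4420, 12739/8840)ᵀ = (-9/4, 4/5)ᵀ

p = (-9/4, 4/5)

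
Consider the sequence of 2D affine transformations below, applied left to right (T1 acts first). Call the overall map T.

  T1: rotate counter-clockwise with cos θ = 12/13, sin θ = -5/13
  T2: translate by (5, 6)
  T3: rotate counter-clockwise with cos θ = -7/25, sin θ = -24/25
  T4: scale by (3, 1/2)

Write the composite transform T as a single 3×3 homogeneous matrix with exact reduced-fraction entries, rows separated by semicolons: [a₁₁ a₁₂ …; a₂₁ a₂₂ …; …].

T = [-612/325 759/325 327/25; -253/650 -102/325 -81/25; 0 0 1]

T1 = [12/13 5/13 0; -5/13 12/13 0; 0 0 1]
T2·T1 = [12/13 5/13 5; -5/13 12/13 6; 0 0 1]
T3·…·T1 = [-204/325 253/325 109/25; -253/325 -204/325 -162/25; 0 0 1]
T4·…·T1 = [-612/325 759/325 327/25; -253/650 -102/325 -81/25; 0 0 1]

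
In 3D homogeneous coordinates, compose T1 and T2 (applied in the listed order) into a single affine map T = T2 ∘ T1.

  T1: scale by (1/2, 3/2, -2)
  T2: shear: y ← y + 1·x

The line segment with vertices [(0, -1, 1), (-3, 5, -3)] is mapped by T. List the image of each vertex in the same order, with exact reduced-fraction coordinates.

image vertices: (0, -3/2, -2), (-3/2, 6, 6)

T1 scale by (1/2, 3/2, -2): (0, -1, 1) → (0, -3/2, -2); (-3, 5, -3) → (-3/2, 15/2, 6)
T2 shear: y ← y + 1·x: (0, -3/2, -2) → (0, -3/2, -2); (-3/2, 15/2, 6) → (-3/2, 6, 6)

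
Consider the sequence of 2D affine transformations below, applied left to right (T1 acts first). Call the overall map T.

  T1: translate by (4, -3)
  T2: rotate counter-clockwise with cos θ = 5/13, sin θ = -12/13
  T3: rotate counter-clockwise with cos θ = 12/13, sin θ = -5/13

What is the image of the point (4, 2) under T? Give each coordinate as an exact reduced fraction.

T1 translate by (4, -3): (4, 2) → (8, -1)
T2 rotate counter-clockwise with cos θ = 5/13, sin θ = -12/13: (8, -1) → (28/13, -101/13)
T3 rotate counter-clockwise with cos θ = 12/13, sin θ = -5/13: (28/13, -101/13) → (-1, -8)

T(p) = (-1, -8)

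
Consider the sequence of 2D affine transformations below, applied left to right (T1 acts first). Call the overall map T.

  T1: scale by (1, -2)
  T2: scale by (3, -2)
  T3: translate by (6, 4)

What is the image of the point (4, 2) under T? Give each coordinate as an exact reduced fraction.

T(p) = (18, 12)

T1 scale by (1, -2): (4, 2) → (4, -4)
T2 scale by (3, -2): (4, -4) → (12, 8)
T3 translate by (6, 4): (12, 8) → (18, 12)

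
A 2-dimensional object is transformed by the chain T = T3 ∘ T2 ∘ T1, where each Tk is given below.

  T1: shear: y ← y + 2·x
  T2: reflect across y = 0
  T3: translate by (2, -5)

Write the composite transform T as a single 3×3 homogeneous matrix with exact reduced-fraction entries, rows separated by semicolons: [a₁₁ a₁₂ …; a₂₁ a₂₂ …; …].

T = [1 0 2; -2 -1 -5; 0 0 1]

T1 = [1 0 0; 2 1 0; 0 0 1]
T2·T1 = [1 0 0; -2 -1 0; 0 0 1]
T3·…·T1 = [1 0 2; -2 -1 -5; 0 0 1]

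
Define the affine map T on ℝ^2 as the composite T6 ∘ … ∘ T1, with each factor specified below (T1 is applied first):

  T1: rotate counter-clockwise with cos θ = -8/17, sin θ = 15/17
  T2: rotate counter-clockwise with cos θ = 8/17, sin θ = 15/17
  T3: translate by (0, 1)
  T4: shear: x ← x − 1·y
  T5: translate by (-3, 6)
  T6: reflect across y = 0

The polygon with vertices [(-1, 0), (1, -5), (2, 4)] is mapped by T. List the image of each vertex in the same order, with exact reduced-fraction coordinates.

T1 rotate counter-clockwise with cos θ = -8/17, sin θ = 15/17: (-1, 0) → (8/17, -15/17); (1, -5) → (67/17, 55/17); (2, 4) → (-76/17, -2/17)
T2 rotate counter-clockwise with cos θ = 8/17, sin θ = 15/17: (8/17, -15/17) → (1, 0); (67/17, 55/17) → (-1, 5); (-76/17, -2/17) → (-2, -4)
T3 translate by (0, 1): (1, 0) → (1, 1); (-1, 5) → (-1, 6); (-2, -4) → (-2, -3)
T4 shear: x ← x − 1·y: (1, 1) → (0, 1); (-1, 6) → (-7, 6); (-2, -3) → (1, -3)
T5 translate by (-3, 6): (0, 1) → (-3, 7); (-7, 6) → (-10, 12); (1, -3) → (-2, 3)
T6 reflect across y = 0: (-3, 7) → (-3, -7); (-10, 12) → (-10, -12); (-2, 3) → (-2, -3)

image vertices: (-3, -7), (-10, -12), (-2, -3)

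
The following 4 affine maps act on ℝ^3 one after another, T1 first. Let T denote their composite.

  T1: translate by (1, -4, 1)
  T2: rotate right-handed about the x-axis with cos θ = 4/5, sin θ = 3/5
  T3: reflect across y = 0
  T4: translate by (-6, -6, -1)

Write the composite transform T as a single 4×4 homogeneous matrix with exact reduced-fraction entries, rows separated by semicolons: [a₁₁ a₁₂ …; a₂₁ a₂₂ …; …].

T = [1 0 0 -5; 0 -4/5 3/5 -11/5; 0 3/5 4/5 -13/5; 0 0 0 1]

T1 = [1 0 0 1; 0 1 0 -4; 0 0 1 1; 0 0 0 1]
T2·T1 = [1 0 0 1; 0 4/5 -3/5 -19/5; 0 3/5 4/5 -8/5; 0 0 0 1]
T3·…·T1 = [1 0 0 1; 0 -4/5 3/5 19/5; 0 3/5 4/5 -8/5; 0 0 0 1]
T4·…·T1 = [1 0 0 -5; 0 -4/5 3/5 -11/5; 0 3/5 4/5 -13/5; 0 0 0 1]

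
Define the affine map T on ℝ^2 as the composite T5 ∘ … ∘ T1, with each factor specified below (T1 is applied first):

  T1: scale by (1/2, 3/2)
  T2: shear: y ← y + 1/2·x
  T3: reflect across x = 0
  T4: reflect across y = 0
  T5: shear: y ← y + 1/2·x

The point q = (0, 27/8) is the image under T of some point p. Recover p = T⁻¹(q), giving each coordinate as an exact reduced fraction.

p = (0, -9/4)

T1 = [1/2 0 0; 0 3/2 0; 0 0 1]
T2·T1 = [1/2 0 0; 1/4 3/2 0; 0 0 1]
T3·…·T1 = [-1/2 0 0; 1/4 3/2 0; 0 0 1]
T4·…·T1 = [-1/2 0 0; -1/4 -3/2 0; 0 0 1]
T5·…·T1 = [-1/2 0 0; -1/2 -3/2 0; 0 0 1]
det M = 3/4; M⁻¹ = [-2 0 0; 2/3 -2/3 0; 0 0 1]
M⁻¹ · (0, 27/8)ᵀ = (0, -9/4)ᵀ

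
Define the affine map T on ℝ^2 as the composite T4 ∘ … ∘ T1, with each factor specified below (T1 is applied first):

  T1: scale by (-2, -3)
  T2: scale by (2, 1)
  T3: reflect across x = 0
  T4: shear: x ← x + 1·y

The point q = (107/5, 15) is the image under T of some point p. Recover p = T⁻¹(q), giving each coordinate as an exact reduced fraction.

T1 = [-2 0 0; 0 -3 0; 0 0 1]
T2·T1 = [-4 0 0; 0 -3 0; 0 0 1]
T3·…·T1 = [4 0 0; 0 -3 0; 0 0 1]
T4·…·T1 = [4 -3 0; 0 -3 0; 0 0 1]
det M = -12; M⁻¹ = [1/4 -1/4 0; 0 -1/3 0; 0 0 1]
M⁻¹ · (107/5, 15)ᵀ = (8/5, -5)ᵀ

p = (8/5, -5)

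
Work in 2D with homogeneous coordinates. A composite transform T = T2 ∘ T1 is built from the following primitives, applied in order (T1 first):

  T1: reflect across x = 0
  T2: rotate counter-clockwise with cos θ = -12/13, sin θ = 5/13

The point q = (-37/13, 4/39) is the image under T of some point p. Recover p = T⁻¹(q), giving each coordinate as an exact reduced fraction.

p = (-8/3, 1)

T1 = [-1 0 0; 0 1 0; 0 0 1]
T2·T1 = [12/13 -5/13 0; -5/13 -12/13 0; 0 0 1]
det M = -1; M⁻¹ = [12/13 -5/13 0; -5/13 -12/13 0; 0 0 1]
M⁻¹ · (-37/13, 4/39)ᵀ = (-8/3, 1)ᵀ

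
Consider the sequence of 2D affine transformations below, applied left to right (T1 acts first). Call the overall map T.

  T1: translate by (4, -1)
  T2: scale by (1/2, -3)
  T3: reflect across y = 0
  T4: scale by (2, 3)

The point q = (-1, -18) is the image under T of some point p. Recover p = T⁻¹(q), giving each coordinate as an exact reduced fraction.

p = (-5, -1)

T1 = [1 0 4; 0 1 -1; 0 0 1]
T2·T1 = [1/2 0 2; 0 -3 3; 0 0 1]
T3·…·T1 = [1/2 0 2; 0 3 -3; 0 0 1]
T4·…·T1 = [1 0 4; 0 9 -9; 0 0 1]
det M = 9; M⁻¹ = [1 0 -4; 0 1/9 1; 0 0 1]
M⁻¹ · (-1, -18)ᵀ = (-5, -1)ᵀ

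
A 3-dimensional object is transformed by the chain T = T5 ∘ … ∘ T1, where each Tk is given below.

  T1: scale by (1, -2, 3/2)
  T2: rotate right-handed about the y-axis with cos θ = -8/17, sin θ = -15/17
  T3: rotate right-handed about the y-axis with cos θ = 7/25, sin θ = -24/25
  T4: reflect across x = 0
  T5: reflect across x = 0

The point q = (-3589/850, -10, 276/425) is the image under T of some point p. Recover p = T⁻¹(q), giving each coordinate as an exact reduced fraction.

T1 = [1 0 0 0; 0 -2 0 0; 0 0 3/2 0; 0 0 0 1]
T2·T1 = [-8/17 0 -45/34 0; 0 -2 0 0; 15/17 0 -12/17 0; 0 0 0 1]
T3·…·T1 = [-416/425 0 261/850 0; 0 -2 0 0; -87/425 0 -624/425 0; 0 0 0 1]
T4·…·T1 = [416/425 0 -261/850 0; 0 -2 0 0; -87/425 0 -624/425 0; 0 0 0 1]
T5·…·T1 = [-416/425 0 261/850 0; 0 -2 0 0; -87/425 0 -624/425 0; 0 0 0 1]
det M = -3; M⁻¹ = [-416/425 0 -87/425 0; 0 -1/2 0 0; 58/425 0 -832/1275 0; 0 0 0 1]
M⁻¹ · (-3589/850, -10, 276/425)ᵀ = (4, 5, -1)ᵀ

p = (4, 5, -1)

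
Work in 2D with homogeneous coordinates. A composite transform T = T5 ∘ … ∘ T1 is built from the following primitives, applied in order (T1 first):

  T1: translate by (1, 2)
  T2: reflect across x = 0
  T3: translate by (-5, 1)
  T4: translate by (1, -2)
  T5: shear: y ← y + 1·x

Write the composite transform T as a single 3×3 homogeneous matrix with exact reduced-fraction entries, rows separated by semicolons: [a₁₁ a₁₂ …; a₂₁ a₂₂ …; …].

T = [-1 0 -5; -1 1 -4; 0 0 1]

T1 = [1 0 1; 0 1 2; 0 0 1]
T2·T1 = [-1 0 -1; 0 1 2; 0 0 1]
T3·…·T1 = [-1 0 -6; 0 1 3; 0 0 1]
T4·…·T1 = [-1 0 -5; 0 1 1; 0 0 1]
T5·…·T1 = [-1 0 -5; -1 1 -4; 0 0 1]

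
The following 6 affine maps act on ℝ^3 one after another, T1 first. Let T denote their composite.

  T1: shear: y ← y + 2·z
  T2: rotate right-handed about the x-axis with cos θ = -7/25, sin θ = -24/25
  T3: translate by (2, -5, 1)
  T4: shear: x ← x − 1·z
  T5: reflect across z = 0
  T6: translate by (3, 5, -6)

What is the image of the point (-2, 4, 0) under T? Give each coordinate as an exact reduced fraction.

T1 shear: y ← y + 2·z: (-2, 4, 0) → (-2, 4, 0)
T2 rotate right-handed about the x-axis with cos θ = -7/25, sin θ = -24/25: (-2, 4, 0) → (-2, -28/25, -96/25)
T3 translate by (2, -5, 1): (-2, -28/25, -96/25) → (0, -153/25, -71/25)
T4 shear: x ← x − 1·z: (0, -153/25, -71/25) → (71/25, -153/25, -71/25)
T5 reflect across z = 0: (71/25, -153/25, -71/25) → (71/25, -153/25, 71/25)
T6 translate by (3, 5, -6): (71/25, -153/25, 71/25) → (146/25, -28/25, -79/25)

T(p) = (146/25, -28/25, -79/25)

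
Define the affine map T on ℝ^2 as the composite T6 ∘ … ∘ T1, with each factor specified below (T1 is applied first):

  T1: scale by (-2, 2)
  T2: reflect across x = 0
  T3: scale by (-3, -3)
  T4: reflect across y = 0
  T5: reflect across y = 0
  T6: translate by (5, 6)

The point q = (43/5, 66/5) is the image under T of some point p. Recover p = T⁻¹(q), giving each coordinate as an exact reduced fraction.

p = (-3/5, -6/5)

T1 = [-2 0 0; 0 2 0; 0 0 1]
T2·T1 = [2 0 0; 0 2 0; 0 0 1]
T3·…·T1 = [-6 0 0; 0 -6 0; 0 0 1]
T4·…·T1 = [-6 0 0; 0 6 0; 0 0 1]
T5·…·T1 = [-6 0 0; 0 -6 0; 0 0 1]
T6·…·T1 = [-6 0 5; 0 -6 6; 0 0 1]
det M = 36; M⁻¹ = [-1/6 0 5/6; 0 -1/6 1; 0 0 1]
M⁻¹ · (43/5, 66/5)ᵀ = (-3/5, -6/5)ᵀ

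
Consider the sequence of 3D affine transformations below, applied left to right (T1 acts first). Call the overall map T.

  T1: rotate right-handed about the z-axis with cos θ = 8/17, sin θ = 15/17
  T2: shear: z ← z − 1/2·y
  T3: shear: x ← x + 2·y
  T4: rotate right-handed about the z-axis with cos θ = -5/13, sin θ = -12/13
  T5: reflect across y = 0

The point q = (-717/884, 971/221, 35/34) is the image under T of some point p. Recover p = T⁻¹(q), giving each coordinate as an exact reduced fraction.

p = (2, -7/4, 3/2)

T1 = [8/17 -15/17 0 0; 15/17 8/17 0 0; 0 0 1 0; 0 0 0 1]
T2·T1 = [8/17 -15/17 0 0; 15/17 8/17 0 0; -15/34 -4/17 1 0; 0 0 0 1]
T3·…·T1 = [38/17 1/17 0 0; 15/17 8/17 0 0; -15/34 -4/17 1 0; 0 0 0 1]
T4·…·T1 = [-10/221 7/17 0 0; -531/221 -4/17 0 0; -15/34 -4/17 1 0; 0 0 0 1]
T5·…·T1 = [-10/221 7/17 0 0; 531/221 4/17 0 0; -15/34 -4/17 1 0; 0 0 0 1]
det M = -1; M⁻¹ = [-4/17 7/17 0 0; 531/221 10/221 0 0; 6/13 5/26 1 0; 0 0 0 1]
M⁻¹ · (-717/884, 971/221, 35/34)ᵀ = (2, -7/4, 3/2)ᵀ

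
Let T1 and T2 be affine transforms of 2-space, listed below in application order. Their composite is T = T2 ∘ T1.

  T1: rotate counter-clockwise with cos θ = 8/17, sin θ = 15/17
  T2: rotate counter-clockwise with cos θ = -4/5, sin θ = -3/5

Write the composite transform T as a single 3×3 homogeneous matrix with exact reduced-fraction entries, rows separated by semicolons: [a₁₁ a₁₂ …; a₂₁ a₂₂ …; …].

T1 = [8/17 -15/17 0; 15/17 8/17 0; 0 0 1]
T2·T1 = [13/85 84/85 0; -84/85 13/85 0; 0 0 1]

T = [13/85 84/85 0; -84/85 13/85 0; 0 0 1]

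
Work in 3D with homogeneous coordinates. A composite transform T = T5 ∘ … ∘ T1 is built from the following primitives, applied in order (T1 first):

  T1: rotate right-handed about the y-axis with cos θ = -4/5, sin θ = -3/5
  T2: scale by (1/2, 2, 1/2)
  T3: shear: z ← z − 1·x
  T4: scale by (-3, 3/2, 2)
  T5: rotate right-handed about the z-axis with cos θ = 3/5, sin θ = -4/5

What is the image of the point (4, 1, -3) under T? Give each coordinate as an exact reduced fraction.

T1 rotate right-handed about the y-axis with cos θ = -4/5, sin θ = -3/5: (4, 1, -3) → (-7/5, 1, 24/5)
T2 scale by (1/2, 2, 1/2): (-7/5, 1, 24/5) → (-7/10, 2, 12/5)
T3 shear: z ← z − 1·x: (-7/10, 2, 12/5) → (-7/10, 2, 31/10)
T4 scale by (-3, 3/2, 2): (-7/10, 2, 31/10) → (21/10, 3, 31/5)
T5 rotate right-handed about the z-axis with cos θ = 3/5, sin θ = -4/5: (21/10, 3, 31/5) → (183/50, 3/25, 31/5)

T(p) = (183/50, 3/25, 31/5)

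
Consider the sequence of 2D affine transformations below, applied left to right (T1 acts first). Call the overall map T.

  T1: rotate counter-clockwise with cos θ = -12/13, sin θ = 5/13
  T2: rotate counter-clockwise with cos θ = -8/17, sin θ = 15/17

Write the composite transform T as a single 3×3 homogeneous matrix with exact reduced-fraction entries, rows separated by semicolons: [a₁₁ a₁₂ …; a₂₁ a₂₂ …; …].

T1 = [-12/13 -5/13 0; 5/13 -12/13 0; 0 0 1]
T2·T1 = [21/221 220/221 0; -220/221 21/221 0; 0 0 1]

T = [21/221 220/221 0; -220/221 21/221 0; 0 0 1]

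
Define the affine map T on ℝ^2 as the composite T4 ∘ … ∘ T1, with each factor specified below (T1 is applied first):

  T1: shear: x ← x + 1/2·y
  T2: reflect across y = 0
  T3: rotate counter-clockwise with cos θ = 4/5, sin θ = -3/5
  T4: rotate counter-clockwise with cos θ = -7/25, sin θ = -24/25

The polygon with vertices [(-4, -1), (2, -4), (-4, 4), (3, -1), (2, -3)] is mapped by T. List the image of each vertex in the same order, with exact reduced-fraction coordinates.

image vertices: (21/5, 19/10), (12/5, -16/5), (-4/5, 22/5), (-7/5, -23/10), (7/5, -27/10)

T1 shear: x ← x + 1/2·y: (-4, -1) → (-9/2, -1); (2, -4) → (0, -4); (-4, 4) → (-2, 4); (3, -1) → (5/2, -1); (2, -3) → (1/2, -3)
T2 reflect across y = 0: (-9/2, -1) → (-9/2, 1); (0, -4) → (0, 4); (-2, 4) → (-2, -4); (5/2, -1) → (5/2, 1); (1/2, -3) → (1/2, 3)
T3 rotate counter-clockwise with cos θ = 4/5, sin θ = -3/5: (-9/2, 1) → (-3, 7/2); (0, 4) → (12/5, 16/5); (-2, -4) → (-4, -2); (5/2, 1) → (13/5, -7/10); (1/2, 3) → (11/5, 21/10)
T4 rotate counter-clockwise with cos θ = -7/25, sin θ = -24/25: (-3, 7/2) → (21/5, 19/10); (12/5, 16/5) → (12/5, -16/5); (-4, -2) → (-4/5, 22/5); (13/5, -7/10) → (-7/5, -23/10); (11/5, 21/10) → (7/5, -27/10)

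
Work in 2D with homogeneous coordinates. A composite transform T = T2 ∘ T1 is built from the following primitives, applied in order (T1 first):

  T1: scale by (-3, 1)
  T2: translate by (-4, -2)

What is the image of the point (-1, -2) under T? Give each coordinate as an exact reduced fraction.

T(p) = (-1, -4)

T1 scale by (-3, 1): (-1, -2) → (3, -2)
T2 translate by (-4, -2): (3, -2) → (-1, -4)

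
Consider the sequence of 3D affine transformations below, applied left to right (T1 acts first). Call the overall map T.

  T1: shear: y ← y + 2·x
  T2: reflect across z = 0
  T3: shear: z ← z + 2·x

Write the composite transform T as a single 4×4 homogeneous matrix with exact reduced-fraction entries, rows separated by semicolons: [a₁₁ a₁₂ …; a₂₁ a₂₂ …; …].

T1 = [1 0 0 0; 2 1 0 0; 0 0 1 0; 0 0 0 1]
T2·T1 = [1 0 0 0; 2 1 0 0; 0 0 -1 0; 0 0 0 1]
T3·…·T1 = [1 0 0 0; 2 1 0 0; 2 0 -1 0; 0 0 0 1]

T = [1 0 0 0; 2 1 0 0; 2 0 -1 0; 0 0 0 1]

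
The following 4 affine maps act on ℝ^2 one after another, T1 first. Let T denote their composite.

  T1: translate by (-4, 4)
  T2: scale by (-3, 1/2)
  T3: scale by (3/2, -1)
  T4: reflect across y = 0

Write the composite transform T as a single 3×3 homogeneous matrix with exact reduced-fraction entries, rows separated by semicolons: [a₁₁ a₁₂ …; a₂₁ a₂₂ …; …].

T1 = [1 0 -4; 0 1 4; 0 0 1]
T2·T1 = [-3 0 12; 0 1/2 2; 0 0 1]
T3·…·T1 = [-9/2 0 18; 0 -1/2 -2; 0 0 1]
T4·…·T1 = [-9/2 0 18; 0 1/2 2; 0 0 1]

T = [-9/2 0 18; 0 1/2 2; 0 0 1]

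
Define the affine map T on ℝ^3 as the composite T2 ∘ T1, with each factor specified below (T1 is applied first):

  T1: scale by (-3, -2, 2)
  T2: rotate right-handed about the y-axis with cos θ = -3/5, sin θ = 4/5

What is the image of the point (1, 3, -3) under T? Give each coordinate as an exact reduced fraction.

T(p) = (-3, -6, 6)

T1 scale by (-3, -2, 2): (1, 3, -3) → (-3, -6, -6)
T2 rotate right-handed about the y-axis with cos θ = -3/5, sin θ = 4/5: (-3, -6, -6) → (-3, -6, 6)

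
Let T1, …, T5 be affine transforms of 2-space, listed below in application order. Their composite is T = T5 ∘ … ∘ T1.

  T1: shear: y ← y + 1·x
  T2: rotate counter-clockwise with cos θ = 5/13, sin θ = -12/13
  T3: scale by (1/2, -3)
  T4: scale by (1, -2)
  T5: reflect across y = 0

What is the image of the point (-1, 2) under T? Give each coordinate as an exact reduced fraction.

T(p) = (7/26, -102/13)

T1 shear: y ← y + 1·x: (-1, 2) → (-1, 1)
T2 rotate counter-clockwise with cos θ = 5/13, sin θ = -12/13: (-1, 1) → (7/13, 17/13)
T3 scale by (1/2, -3): (7/13, 17/13) → (7/26, -51/13)
T4 scale by (1, -2): (7/26, -51/13) → (7/26, 102/13)
T5 reflect across y = 0: (7/26, 102/13) → (7/26, -102/13)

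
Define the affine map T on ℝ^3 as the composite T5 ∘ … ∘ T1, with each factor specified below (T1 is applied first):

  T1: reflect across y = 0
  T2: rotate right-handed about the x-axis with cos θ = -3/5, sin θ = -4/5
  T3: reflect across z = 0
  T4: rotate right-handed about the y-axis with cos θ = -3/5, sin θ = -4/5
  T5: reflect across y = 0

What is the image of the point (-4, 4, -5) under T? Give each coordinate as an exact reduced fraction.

T(p) = (184/25, 8/5, 13/25)

T1 reflect across y = 0: (-4, 4, -5) → (-4, -4, -5)
T2 rotate right-handed about the x-axis with cos θ = -3/5, sin θ = -4/5: (-4, -4, -5) → (-4, -8/5, 31/5)
T3 reflect across z = 0: (-4, -8/5, 31/5) → (-4, -8/5, -31/5)
T4 rotate right-handed about the y-axis with cos θ = -3/5, sin θ = -4/5: (-4, -8/5, -31/5) → (184/25, -8/5, 13/25)
T5 reflect across y = 0: (184/25, -8/5, 13/25) → (184/25, 8/5, 13/25)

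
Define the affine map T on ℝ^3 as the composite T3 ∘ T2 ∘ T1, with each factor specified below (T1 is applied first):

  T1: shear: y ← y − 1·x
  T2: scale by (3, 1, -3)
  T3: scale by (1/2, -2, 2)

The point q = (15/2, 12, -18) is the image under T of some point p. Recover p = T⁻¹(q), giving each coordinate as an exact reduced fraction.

p = (5, -1, 3)

T1 = [1 0 0 0; -1 1 0 0; 0 0 1 0; 0 0 0 1]
T2·T1 = [3 0 0 0; -1 1 0 0; 0 0 -3 0; 0 0 0 1]
T3·…·T1 = [3/2 0 0 0; 2 -2 0 0; 0 0 -6 0; 0 0 0 1]
det M = 18; M⁻¹ = [2/3 0 0 0; 2/3 -1/2 0 0; 0 0 -1/6 0; 0 0 0 1]
M⁻¹ · (15/2, 12, -18)ᵀ = (5, -1, 3)ᵀ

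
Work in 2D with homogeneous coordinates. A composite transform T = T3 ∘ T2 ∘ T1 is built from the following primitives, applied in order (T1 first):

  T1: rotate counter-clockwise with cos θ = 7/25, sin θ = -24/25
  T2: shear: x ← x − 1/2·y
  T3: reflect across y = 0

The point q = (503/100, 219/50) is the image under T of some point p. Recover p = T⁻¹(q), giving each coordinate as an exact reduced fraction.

p = (5, 3/2)

T1 = [7/25 24/25 0; -24/25 7/25 0; 0 0 1]
T2·T1 = [19/25 41/50 0; -24/25 7/25 0; 0 0 1]
T3·…·T1 = [19/25 41/50 0; 24/25 -7/25 0; 0 0 1]
det M = -1; M⁻¹ = [7/25 41/50 0; 24/25 -19/25 0; 0 0 1]
M⁻¹ · (503/100, 219/50)ᵀ = (5, 3/2)ᵀ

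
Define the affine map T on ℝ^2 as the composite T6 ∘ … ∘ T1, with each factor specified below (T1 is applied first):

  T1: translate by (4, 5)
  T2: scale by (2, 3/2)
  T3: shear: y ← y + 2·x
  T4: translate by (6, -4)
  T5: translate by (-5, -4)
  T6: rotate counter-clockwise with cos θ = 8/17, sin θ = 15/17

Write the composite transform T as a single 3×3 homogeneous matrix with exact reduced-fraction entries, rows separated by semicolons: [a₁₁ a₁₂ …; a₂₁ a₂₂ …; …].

T = [-44/17 -45/34 -321/34; 62/17 12/17 259/17; 0 0 1]

T1 = [1 0 4; 0 1 5; 0 0 1]
T2·T1 = [2 0 8; 0 3/2 15/2; 0 0 1]
T3·…·T1 = [2 0 8; 4 3/2 47/2; 0 0 1]
T4·…·T1 = [2 0 14; 4 3/2 39/2; 0 0 1]
T5·…·T1 = [2 0 9; 4 3/2 31/2; 0 0 1]
T6·…·T1 = [-44/17 -45/34 -321/34; 62/17 12/17 259/17; 0 0 1]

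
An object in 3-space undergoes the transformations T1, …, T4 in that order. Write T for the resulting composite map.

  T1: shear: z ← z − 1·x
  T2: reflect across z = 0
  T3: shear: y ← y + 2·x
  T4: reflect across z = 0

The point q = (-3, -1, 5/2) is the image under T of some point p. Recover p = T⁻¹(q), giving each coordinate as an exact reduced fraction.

p = (-3, 5, -1/2)

T1 = [1 0 0 0; 0 1 0 0; -1 0 1 0; 0 0 0 1]
T2·T1 = [1 0 0 0; 0 1 0 0; 1 0 -1 0; 0 0 0 1]
T3·…·T1 = [1 0 0 0; 2 1 0 0; 1 0 -1 0; 0 0 0 1]
T4·…·T1 = [1 0 0 0; 2 1 0 0; -1 0 1 0; 0 0 0 1]
det M = 1; M⁻¹ = [1 0 0 0; -2 1 0 0; 1 0 1 0; 0 0 0 1]
M⁻¹ · (-3, -1, 5/2)ᵀ = (-3, 5, -1/2)ᵀ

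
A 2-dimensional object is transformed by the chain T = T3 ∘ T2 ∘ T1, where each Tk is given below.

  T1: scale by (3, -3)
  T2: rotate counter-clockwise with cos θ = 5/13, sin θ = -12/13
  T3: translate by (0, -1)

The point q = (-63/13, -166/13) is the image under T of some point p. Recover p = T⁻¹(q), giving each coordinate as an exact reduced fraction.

p = (3, 3)

T1 = [3 0 0; 0 -3 0; 0 0 1]
T2·T1 = [15/13 -36/13 0; -36/13 -15/13 0; 0 0 1]
T3·…·T1 = [15/13 -36/13 0; -36/13 -15/13 -1; 0 0 1]
det M = -9; M⁻¹ = [5/39 -4/13 -4/13; -4/13 -5/39 -5/39; 0 0 1]
M⁻¹ · (-63/13, -166/13)ᵀ = (3, 3)ᵀ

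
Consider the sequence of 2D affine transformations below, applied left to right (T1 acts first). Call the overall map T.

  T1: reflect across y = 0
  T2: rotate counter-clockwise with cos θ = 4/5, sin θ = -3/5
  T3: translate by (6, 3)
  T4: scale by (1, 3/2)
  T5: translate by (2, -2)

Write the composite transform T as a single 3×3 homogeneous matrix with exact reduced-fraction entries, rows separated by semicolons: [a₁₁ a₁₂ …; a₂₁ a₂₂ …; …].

T1 = [1 0 0; 0 -1 0; 0 0 1]
T2·T1 = [4/5 -3/5 0; -3/5 -4/5 0; 0 0 1]
T3·…·T1 = [4/5 -3/5 6; -3/5 -4/5 3; 0 0 1]
T4·…·T1 = [4/5 -3/5 6; -9/10 -6/5 9/2; 0 0 1]
T5·…·T1 = [4/5 -3/5 8; -9/10 -6/5 5/2; 0 0 1]

T = [4/5 -3/5 8; -9/10 -6/5 5/2; 0 0 1]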